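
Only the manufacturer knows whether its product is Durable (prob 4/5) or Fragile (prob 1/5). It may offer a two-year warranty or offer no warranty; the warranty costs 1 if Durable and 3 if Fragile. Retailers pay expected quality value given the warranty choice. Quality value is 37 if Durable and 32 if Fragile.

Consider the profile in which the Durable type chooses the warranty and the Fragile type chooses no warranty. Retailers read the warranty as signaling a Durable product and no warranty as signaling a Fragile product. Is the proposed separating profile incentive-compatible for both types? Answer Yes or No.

Under these beliefs, the warranty earns price 37 and no warranty earns price 32.
Durable: the warranty nets 37 − 1 = 36; no warranty nets 32. Durable prefers the warranty.
Fragile: the warranty nets 37 − 3 = 34; no warranty nets 32. Fragile would deviate to the warranty.
Fragile has a profitable deviation, so the profile is not an equilibrium.

No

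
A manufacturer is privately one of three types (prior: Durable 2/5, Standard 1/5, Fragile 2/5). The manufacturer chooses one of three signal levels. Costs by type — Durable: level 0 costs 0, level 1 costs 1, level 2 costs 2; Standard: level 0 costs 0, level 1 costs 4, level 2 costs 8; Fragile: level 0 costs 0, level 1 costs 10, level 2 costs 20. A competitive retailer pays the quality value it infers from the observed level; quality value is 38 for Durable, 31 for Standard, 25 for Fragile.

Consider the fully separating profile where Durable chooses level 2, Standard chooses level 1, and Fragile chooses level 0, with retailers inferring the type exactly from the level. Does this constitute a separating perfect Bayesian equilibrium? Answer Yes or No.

No

Separating prices: level 2 → 38, level 1 → 31, level 0 → 25.
Durable (assigned level 2): level 0: 25 − 0 = 25; level 1: 31 − 1 = 30; level 2: 38 − 2 = 36. Durable stays.
Standard (assigned level 1): level 0: 25 − 0 = 25; level 1: 31 − 4 = 27; level 2: 38 − 8 = 30. Standard prefers level 2.
Fragile (assigned level 0): level 0: 25 − 0 = 25; level 1: 31 − 10 = 21; level 2: 38 − 20 = 18. Fragile stays.
At least one type deviates; the separating profile fails.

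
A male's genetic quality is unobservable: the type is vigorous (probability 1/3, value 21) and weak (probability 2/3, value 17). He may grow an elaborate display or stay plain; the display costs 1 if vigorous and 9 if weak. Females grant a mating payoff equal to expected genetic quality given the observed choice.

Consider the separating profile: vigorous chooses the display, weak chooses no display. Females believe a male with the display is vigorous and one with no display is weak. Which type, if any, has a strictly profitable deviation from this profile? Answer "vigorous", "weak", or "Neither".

The display pays 21; no display pays 17.
vigorous: assigned the display, nets 21 − 1 = 20; deviating to no display nets 17.
weak: assigned no display, nets 17; deviating to the display nets 21 − 9 = 12.
Both types strictly prefer their assigned action; no profitable deviation.

Neither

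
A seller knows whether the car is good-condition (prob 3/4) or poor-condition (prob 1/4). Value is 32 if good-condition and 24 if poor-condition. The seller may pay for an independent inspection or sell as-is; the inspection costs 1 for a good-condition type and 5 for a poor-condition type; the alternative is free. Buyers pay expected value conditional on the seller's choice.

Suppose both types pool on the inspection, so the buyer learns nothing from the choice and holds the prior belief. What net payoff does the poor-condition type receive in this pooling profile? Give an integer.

Pooled price = 3/4·32 + 1/4·24 = 30.
poor-condition pays cost 5 for the inspection, so net payoff = 30 − 5 = 25.

25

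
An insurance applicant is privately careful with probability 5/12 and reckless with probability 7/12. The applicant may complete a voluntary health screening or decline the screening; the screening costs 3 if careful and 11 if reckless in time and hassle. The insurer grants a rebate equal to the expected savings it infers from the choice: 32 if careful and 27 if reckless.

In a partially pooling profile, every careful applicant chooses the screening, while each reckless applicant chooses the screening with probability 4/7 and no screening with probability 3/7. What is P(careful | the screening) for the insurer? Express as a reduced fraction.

5/9

P(the screening) = (5/12)·1 + (7/12)·(4/7) = 3/4.
By Bayes' rule, P(careful | the screening) = (5/12) / (3/4) = 5/9.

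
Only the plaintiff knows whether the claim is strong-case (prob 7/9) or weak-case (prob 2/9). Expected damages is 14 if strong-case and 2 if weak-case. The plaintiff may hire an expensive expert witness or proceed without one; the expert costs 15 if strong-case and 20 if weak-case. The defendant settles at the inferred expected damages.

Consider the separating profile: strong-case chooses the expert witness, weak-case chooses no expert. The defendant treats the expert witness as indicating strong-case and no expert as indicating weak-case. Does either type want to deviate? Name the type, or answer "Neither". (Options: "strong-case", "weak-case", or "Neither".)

The expert witness pays 14; no expert pays 2.
strong-case: assigned the expert witness, nets 14 − 15 = -1; deviating to no expert nets 2.
weak-case: assigned no expert, nets 2; deviating to the expert witness nets 14 − 20 = -6.
The strong-case type gains 3 by deviating.

strong-case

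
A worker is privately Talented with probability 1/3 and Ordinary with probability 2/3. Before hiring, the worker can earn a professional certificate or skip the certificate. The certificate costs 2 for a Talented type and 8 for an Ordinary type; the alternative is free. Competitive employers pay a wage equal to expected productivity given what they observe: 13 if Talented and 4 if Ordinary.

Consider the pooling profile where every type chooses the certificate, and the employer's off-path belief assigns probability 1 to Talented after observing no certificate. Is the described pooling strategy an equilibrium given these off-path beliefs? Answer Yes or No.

On path, the employer holds the prior and pays 1/3·13 + 2/3·4 = 7. Off path (no certificate), believing Talented, it pays 13.
Talented: the certificate nets 7 − 2 = 5; no certificate nets 13. Talented would deviate.
Ordinary: the certificate nets 7 − 8 = -1; no certificate nets 13. Ordinary would deviate.
A type deviates, so pooling fails.

No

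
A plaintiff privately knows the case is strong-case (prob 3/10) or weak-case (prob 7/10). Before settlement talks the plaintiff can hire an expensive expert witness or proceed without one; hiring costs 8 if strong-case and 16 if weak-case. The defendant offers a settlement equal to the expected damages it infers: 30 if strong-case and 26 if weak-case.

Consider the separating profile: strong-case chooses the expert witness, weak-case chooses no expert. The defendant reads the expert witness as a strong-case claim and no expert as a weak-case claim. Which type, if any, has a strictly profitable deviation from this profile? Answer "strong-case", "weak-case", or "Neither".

The expert witness pays 30; no expert pays 26.
strong-case: assigned the expert witness, nets 30 − 8 = 22; deviating to no expert nets 26.
weak-case: assigned no expert, nets 26; deviating to the expert witness nets 30 − 16 = 14.
The strong-case type gains 4 by deviating.

strong-case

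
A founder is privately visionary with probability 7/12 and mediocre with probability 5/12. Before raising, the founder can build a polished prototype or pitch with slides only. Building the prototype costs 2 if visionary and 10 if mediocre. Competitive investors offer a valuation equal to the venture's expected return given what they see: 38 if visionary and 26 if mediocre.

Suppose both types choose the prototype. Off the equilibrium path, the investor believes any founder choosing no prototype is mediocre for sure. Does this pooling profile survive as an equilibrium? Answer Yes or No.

On path, the investor holds the prior and pays 7/12·38 + 5/12·26 = 33. Off path (no prototype), believing mediocre, it pays 26.
visionary: the prototype nets 33 − 2 = 31; no prototype nets 26. visionary stays.
mediocre: the prototype nets 33 − 10 = 23; no prototype nets 26. mediocre would deviate.
A type deviates, so pooling fails.

No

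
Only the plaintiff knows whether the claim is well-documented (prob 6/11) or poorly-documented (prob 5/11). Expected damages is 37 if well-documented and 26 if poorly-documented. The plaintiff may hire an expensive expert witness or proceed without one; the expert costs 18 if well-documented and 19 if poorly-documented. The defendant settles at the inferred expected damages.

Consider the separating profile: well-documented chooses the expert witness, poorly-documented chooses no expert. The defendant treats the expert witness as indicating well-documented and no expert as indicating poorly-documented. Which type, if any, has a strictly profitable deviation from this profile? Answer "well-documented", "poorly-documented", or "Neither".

well-documented

The expert witness pays 37; no expert pays 26.
well-documented: assigned the expert witness, nets 37 − 18 = 19; deviating to no expert nets 26.
poorly-documented: assigned no expert, nets 26; deviating to the expert witness nets 37 − 19 = 18.
The well-documented type gains 7 by deviating.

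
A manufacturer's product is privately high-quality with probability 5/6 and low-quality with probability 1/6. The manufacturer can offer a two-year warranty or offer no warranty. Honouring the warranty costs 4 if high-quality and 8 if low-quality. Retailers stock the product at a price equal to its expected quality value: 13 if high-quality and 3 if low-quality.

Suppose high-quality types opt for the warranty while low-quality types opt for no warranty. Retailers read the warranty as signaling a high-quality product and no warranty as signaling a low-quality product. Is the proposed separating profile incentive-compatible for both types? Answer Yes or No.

No

Under these beliefs, the warranty earns price 13 and no warranty earns price 3.
high-quality: the warranty nets 13 − 4 = 9; no warranty nets 3. high-quality prefers the warranty.
low-quality: the warranty nets 13 − 8 = 5; no warranty nets 3. low-quality would deviate to the warranty.
low-quality has a profitable deviation, so the profile is not an equilibrium.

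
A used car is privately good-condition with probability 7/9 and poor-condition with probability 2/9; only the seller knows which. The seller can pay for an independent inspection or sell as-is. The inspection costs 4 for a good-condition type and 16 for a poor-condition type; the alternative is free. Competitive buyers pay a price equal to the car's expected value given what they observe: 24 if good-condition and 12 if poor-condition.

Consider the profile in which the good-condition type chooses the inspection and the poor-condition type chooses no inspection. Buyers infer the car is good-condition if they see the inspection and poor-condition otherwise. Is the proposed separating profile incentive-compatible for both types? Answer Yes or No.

Yes

Under these beliefs, the inspection earns price 24 and no inspection earns price 12.
good-condition: the inspection nets 24 − 4 = 20; no inspection nets 12. good-condition prefers the inspection.
poor-condition: the inspection nets 24 − 16 = 8; no inspection nets 12. poor-condition prefers no inspection.
Neither type deviates, so the separating profile is an equilibrium.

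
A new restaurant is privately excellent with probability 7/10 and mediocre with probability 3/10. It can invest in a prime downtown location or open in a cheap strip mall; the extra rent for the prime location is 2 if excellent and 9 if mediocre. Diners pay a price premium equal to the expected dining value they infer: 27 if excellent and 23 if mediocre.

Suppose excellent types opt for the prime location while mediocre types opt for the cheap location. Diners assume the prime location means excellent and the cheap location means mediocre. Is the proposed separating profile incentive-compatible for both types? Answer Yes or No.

Under these beliefs, the prime location earns price premium 27 and the cheap location earns price premium 23.
excellent: the prime location nets 27 − 2 = 25; the cheap location nets 23. excellent prefers the prime location.
mediocre: the prime location nets 27 − 9 = 18; the cheap location nets 23. mediocre prefers the cheap location.
Neither type deviates, so the separating profile is an equilibrium.

Yes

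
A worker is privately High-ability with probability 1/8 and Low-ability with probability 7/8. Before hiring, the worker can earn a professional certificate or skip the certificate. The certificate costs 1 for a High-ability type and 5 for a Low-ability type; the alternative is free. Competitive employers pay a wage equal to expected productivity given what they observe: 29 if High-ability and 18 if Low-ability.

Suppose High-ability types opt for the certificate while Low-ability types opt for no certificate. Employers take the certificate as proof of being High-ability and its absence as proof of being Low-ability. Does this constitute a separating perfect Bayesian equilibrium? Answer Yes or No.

Under these beliefs, the certificate earns wage 29 and no certificate earns wage 18.
High-ability: the certificate nets 29 − 1 = 28; no certificate nets 18. High-ability prefers the certificate.
Low-ability: the certificate nets 29 − 5 = 24; no certificate nets 18. Low-ability would deviate to the certificate.
Low-ability has a profitable deviation, so the profile is not an equilibrium.

No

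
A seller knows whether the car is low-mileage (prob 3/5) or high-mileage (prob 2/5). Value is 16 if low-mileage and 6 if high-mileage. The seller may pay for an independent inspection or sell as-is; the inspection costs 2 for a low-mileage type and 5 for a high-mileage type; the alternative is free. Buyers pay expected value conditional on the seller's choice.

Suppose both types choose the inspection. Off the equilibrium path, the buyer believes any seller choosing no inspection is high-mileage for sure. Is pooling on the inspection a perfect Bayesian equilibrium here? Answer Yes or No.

On path, the buyer holds the prior and pays 3/5·16 + 2/5·6 = 12. Off path (no inspection), believing high-mileage, it pays 6.
low-mileage: the inspection nets 12 − 2 = 10; no inspection nets 6. low-mileage stays.
high-mileage: the inspection nets 12 − 5 = 7; no inspection nets 6. high-mileage stays.
No type deviates, so pooling is sustained.

Yes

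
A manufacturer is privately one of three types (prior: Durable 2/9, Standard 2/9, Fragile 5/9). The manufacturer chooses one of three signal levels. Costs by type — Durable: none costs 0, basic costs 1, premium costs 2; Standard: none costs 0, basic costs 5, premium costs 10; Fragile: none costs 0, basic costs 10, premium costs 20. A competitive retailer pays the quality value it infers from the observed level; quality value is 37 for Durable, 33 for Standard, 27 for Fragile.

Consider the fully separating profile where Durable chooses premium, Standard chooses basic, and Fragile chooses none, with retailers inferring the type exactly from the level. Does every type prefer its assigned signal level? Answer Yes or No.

Separating prices: premium → 37, basic → 33, none → 27.
Durable (assigned premium): none: 27 − 0 = 27; basic: 33 − 1 = 32; premium: 37 − 2 = 35. Durable stays.
Standard (assigned basic): none: 27 − 0 = 27; basic: 33 − 5 = 28; premium: 37 − 10 = 27. Standard stays.
Fragile (assigned none): none: 27 − 0 = 27; basic: 33 − 10 = 23; premium: 37 − 20 = 17. Fragile stays.
Every type prefers its assigned level; separation holds.

Yes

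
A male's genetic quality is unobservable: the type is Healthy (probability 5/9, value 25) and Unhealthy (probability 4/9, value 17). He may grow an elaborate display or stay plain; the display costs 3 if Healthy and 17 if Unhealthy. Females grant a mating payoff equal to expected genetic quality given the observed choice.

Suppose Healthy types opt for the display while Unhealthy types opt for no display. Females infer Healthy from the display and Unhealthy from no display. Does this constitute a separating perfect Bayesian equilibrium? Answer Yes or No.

Yes

Under these beliefs, the display earns mating payoff 25 and no display earns mating payoff 17.
Healthy: the display nets 25 − 3 = 22; no display nets 17. Healthy prefers the display.
Unhealthy: the display nets 25 − 17 = 8; no display nets 17. Unhealthy prefers no display.
Neither type deviates, so the separating profile is an equilibrium.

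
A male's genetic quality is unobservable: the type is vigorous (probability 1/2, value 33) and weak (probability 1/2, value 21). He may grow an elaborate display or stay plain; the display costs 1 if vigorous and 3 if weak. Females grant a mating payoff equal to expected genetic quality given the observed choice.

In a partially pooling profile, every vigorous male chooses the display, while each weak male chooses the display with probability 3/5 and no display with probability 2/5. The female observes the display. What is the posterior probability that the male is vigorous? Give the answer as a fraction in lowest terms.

P(the display) = (1/2)·1 + (1/2)·(3/5) = 4/5.
By Bayes' rule, P(vigorous | the display) = (1/2) / (4/5) = 5/8.

5/8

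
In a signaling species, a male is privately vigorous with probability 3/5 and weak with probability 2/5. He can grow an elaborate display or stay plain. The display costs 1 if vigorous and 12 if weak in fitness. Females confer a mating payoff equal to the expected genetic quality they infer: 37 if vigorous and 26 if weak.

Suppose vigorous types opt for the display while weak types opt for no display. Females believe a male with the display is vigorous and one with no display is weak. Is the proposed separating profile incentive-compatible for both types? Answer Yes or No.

Under these beliefs, the display earns mating payoff 37 and no display earns mating payoff 26.
vigorous: the display nets 37 − 1 = 36; no display nets 26. vigorous prefers the display.
weak: the display nets 37 − 12 = 25; no display nets 26. weak prefers no display.
Neither type deviates, so the separating profile is an equilibrium.

Yes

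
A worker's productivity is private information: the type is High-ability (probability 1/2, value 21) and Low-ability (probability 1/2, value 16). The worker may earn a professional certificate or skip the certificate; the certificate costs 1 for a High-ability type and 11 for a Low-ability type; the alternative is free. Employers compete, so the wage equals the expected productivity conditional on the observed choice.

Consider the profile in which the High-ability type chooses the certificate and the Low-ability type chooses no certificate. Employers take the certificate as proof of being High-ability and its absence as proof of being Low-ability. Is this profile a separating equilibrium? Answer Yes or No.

Under these beliefs, the certificate earns wage 21 and no certificate earns wage 16.
High-ability: the certificate nets 21 − 1 = 20; no certificate nets 16. High-ability prefers the certificate.
Low-ability: the certificate nets 21 − 11 = 10; no certificate nets 16. Low-ability prefers no certificate.
Neither type deviates, so the separating profile is an equilibrium.

Yes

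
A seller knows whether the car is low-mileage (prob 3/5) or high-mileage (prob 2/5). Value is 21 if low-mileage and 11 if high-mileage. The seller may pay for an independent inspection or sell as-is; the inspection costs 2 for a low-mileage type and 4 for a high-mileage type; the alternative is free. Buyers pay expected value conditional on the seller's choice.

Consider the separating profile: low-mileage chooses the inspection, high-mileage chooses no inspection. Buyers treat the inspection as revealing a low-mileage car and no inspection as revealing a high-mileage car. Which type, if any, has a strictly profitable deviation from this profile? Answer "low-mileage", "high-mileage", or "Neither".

high-mileage

The inspection pays 21; no inspection pays 11.
low-mileage: assigned the inspection, nets 21 − 2 = 19; deviating to no inspection nets 11.
high-mileage: assigned no inspection, nets 11; deviating to the inspection nets 21 − 4 = 17.
The high-mileage type gains 6 by deviating.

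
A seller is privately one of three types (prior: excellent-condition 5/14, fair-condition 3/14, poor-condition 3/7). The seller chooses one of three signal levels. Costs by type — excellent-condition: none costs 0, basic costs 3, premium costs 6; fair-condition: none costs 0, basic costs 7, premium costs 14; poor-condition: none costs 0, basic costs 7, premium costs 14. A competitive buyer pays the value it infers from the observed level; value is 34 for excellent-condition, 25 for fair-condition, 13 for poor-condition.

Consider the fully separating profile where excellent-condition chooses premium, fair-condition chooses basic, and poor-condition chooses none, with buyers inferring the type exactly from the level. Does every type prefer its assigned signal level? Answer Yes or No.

No

Separating prices: premium → 34, basic → 25, none → 13.
excellent-condition (assigned premium): none: 13 − 0 = 13; basic: 25 − 3 = 22; premium: 34 − 6 = 28. excellent-condition stays.
fair-condition (assigned basic): none: 13 − 0 = 13; basic: 25 − 7 = 18; premium: 34 − 14 = 20. fair-condition prefers premium.
poor-condition (assigned none): none: 13 − 0 = 13; basic: 25 − 7 = 18; premium: 34 − 14 = 20. poor-condition prefers premium.
At least one type deviates; the separating profile fails.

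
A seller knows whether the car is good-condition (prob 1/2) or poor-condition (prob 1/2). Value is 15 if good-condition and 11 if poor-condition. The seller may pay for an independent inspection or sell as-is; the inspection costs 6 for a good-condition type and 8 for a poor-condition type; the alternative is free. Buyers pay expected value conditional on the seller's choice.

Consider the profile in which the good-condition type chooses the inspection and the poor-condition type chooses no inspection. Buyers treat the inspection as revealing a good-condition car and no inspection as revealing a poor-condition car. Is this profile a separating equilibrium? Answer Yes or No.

Under these beliefs, the inspection earns price 15 and no inspection earns price 11.
good-condition: the inspection nets 15 − 6 = 9; no inspection nets 11. good-condition would deviate to no inspection.
poor-condition: the inspection nets 15 − 8 = 7; no inspection nets 11. poor-condition prefers no inspection.
good-condition has a profitable deviation, so the profile is not an equilibrium.

No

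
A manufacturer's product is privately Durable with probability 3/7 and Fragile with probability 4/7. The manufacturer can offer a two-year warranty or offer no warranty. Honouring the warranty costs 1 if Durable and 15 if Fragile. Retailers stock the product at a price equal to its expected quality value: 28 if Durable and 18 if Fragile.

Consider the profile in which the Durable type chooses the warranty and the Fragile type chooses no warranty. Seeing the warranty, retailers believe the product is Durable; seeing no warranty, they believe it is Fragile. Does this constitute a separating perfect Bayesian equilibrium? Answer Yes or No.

Yes

Under these beliefs, the warranty earns price 28 and no warranty earns price 18.
Durable: the warranty nets 28 − 1 = 27; no warranty nets 18. Durable prefers the warranty.
Fragile: the warranty nets 28 − 15 = 13; no warranty nets 18. Fragile prefers no warranty.
Neither type deviates, so the separating profile is an equilibrium.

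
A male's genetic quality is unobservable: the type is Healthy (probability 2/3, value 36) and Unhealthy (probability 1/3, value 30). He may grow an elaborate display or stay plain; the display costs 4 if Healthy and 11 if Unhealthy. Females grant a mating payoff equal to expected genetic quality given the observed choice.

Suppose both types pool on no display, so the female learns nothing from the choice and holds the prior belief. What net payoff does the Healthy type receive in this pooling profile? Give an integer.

34

Pooled mating payoff = 2/3·36 + 1/3·30 = 34.
Healthy pays no cost for no display, so net payoff = 34.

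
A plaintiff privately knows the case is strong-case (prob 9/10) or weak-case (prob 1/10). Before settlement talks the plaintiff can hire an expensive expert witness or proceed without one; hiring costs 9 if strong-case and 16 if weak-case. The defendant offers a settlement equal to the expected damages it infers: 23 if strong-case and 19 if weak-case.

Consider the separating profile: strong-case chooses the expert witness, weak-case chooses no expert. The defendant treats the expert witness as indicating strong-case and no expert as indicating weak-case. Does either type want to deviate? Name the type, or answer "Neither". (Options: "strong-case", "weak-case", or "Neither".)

The expert witness pays 23; no expert pays 19.
strong-case: assigned the expert witness, nets 23 − 9 = 14; deviating to no expert nets 19.
weak-case: assigned no expert, nets 19; deviating to the expert witness nets 23 − 16 = 7.
The strong-case type gains 5 by deviating.

strong-case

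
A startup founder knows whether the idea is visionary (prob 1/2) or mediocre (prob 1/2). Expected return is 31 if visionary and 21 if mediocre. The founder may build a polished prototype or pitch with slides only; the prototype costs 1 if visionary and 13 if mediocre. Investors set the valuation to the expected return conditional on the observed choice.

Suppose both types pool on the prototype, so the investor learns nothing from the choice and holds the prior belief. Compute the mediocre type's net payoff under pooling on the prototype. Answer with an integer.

Pooled valuation = 1/2·31 + 1/2·21 = 26.
mediocre pays cost 13 for the prototype, so net payoff = 26 − 13 = 13.

13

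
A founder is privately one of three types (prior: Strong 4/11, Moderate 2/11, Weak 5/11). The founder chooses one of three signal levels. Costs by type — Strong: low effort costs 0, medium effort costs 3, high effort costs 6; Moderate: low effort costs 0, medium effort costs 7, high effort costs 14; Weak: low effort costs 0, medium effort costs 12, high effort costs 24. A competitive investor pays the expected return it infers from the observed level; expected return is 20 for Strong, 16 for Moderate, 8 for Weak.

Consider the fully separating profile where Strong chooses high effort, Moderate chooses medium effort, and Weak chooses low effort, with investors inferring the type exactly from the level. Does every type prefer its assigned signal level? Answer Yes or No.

Separating valuations: high effort → 20, medium effort → 16, low effort → 8.
Strong (assigned high effort): low effort: 8 − 0 = 8; medium effort: 16 − 3 = 13; high effort: 20 − 6 = 14. Strong stays.
Moderate (assigned medium effort): low effort: 8 − 0 = 8; medium effort: 16 − 7 = 9; high effort: 20 − 14 = 6. Moderate stays.
Weak (assigned low effort): low effort: 8 − 0 = 8; medium effort: 16 − 12 = 4; high effort: 20 − 24 = -4. Weak stays.
Every type prefers its assigned level; separation holds.

Yes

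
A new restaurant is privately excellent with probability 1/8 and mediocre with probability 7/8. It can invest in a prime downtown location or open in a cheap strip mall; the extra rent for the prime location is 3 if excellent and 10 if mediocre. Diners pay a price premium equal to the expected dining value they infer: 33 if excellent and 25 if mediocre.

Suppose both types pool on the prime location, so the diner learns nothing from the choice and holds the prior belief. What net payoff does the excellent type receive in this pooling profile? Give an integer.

Pooled price premium = 1/8·33 + 7/8·25 = 26.
excellent pays cost 3 for the prime location, so net payoff = 26 − 3 = 23.

23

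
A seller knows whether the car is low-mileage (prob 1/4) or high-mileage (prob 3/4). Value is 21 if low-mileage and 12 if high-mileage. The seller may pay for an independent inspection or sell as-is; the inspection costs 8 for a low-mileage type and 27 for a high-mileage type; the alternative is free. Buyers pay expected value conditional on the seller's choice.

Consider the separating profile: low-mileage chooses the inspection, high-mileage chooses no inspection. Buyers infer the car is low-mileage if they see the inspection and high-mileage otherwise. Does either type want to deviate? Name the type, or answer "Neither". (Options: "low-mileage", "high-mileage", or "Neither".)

The inspection pays 21; no inspection pays 12.
low-mileage: assigned the inspection, nets 21 − 8 = 13; deviating to no inspection nets 12.
high-mileage: assigned no inspection, nets 12; deviating to the inspection nets 21 − 27 = -6.
Both types strictly prefer their assigned action; no profitable deviation.

Neither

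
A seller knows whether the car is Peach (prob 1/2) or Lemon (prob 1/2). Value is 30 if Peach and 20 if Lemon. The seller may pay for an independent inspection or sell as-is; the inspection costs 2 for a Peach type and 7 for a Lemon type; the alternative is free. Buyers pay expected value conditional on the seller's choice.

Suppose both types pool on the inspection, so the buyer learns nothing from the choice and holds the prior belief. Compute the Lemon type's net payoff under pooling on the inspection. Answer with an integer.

18

Pooled price = 1/2·30 + 1/2·20 = 25.
Lemon pays cost 7 for the inspection, so net payoff = 25 − 7 = 18.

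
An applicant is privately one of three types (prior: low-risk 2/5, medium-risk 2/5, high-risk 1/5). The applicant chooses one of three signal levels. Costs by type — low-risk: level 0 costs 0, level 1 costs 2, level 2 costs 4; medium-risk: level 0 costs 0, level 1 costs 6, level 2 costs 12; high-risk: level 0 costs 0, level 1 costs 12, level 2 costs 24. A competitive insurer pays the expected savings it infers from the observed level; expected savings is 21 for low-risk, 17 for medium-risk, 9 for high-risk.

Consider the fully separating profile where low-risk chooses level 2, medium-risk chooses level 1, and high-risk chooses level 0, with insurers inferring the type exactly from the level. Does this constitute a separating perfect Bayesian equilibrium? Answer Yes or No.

Separating rebates: level 2 → 21, level 1 → 17, level 0 → 9.
low-risk (assigned level 2): level 0: 9 − 0 = 9; level 1: 17 − 2 = 15; level 2: 21 − 4 = 17. low-risk stays.
medium-risk (assigned level 1): level 0: 9 − 0 = 9; level 1: 17 − 6 = 11; level 2: 21 − 12 = 9. medium-risk stays.
high-risk (assigned level 0): level 0: 9 − 0 = 9; level 1: 17 − 12 = 5; level 2: 21 − 24 = -3. high-risk stays.
Every type prefers its assigned level; separation holds.

Yes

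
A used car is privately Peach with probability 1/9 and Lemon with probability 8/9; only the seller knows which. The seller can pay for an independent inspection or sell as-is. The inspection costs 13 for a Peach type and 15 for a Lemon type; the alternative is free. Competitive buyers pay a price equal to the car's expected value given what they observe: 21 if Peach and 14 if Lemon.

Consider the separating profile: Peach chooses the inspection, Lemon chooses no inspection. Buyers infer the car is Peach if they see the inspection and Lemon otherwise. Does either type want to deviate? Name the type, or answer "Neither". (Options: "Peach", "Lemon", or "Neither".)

The inspection pays 21; no inspection pays 14.
Peach: assigned the inspection, nets 21 − 13 = 8; deviating to no inspection nets 14.
Lemon: assigned no inspection, nets 14; deviating to the inspection nets 21 − 15 = 6.
The Peach type gains 6 by deviating.

Peach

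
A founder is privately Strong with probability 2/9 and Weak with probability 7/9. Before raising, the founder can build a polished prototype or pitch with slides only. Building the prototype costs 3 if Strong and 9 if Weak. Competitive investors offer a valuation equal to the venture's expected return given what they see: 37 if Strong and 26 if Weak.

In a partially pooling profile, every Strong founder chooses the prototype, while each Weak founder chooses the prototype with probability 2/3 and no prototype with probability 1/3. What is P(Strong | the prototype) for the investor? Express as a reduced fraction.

P(the prototype) = (2/9)·1 + (7/9)·(2/3) = 20/27.
By Bayes' rule, P(Strong | the prototype) = (2/9) / (20/27) = 3/10.

3/10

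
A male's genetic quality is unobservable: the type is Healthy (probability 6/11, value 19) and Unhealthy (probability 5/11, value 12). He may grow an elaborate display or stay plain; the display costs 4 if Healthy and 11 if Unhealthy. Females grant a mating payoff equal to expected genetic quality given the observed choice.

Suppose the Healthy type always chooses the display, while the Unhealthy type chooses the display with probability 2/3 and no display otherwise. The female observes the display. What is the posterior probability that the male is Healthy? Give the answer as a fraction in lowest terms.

9/14

P(the display) = (6/11)·1 + (5/11)·(2/3) = 28/33.
By Bayes' rule, P(Healthy | the display) = (6/11) / (28/33) = 9/14.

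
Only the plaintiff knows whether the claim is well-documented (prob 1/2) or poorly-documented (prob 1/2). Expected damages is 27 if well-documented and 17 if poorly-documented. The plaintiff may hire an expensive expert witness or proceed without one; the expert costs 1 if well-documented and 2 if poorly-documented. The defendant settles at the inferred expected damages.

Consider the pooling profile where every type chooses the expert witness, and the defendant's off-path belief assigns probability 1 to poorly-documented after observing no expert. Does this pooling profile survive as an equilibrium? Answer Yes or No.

Yes

On path, the defendant holds the prior and pays 1/2·27 + 1/2·17 = 22. Off path (no expert), believing poorly-documented, it pays 17.
well-documented: the expert witness nets 22 − 1 = 21; no expert nets 17. well-documented stays.
poorly-documented: the expert witness nets 22 − 2 = 20; no expert nets 17. poorly-documented stays.
No type deviates, so pooling is sustained.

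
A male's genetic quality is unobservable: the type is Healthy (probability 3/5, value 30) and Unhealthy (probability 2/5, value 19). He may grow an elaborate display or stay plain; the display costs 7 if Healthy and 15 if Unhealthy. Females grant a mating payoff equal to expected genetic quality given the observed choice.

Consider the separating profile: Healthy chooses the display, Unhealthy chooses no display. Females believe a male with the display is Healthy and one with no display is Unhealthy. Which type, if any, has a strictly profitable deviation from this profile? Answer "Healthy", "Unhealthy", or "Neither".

The display pays 30; no display pays 19.
Healthy: assigned the display, nets 30 − 7 = 23; deviating to no display nets 19.
Unhealthy: assigned no display, nets 19; deviating to the display nets 30 − 15 = 15.
Both types strictly prefer their assigned action; no profitable deviation.

Neither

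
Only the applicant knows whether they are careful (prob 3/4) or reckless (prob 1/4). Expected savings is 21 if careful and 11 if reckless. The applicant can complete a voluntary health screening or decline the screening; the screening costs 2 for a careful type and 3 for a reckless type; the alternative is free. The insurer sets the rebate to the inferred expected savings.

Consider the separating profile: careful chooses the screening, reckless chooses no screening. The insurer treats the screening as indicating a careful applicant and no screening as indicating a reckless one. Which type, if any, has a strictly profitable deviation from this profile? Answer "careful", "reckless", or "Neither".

reckless

The screening pays 21; no screening pays 11.
careful: assigned the screening, nets 21 − 2 = 19; deviating to no screening nets 11.
reckless: assigned no screening, nets 11; deviating to the screening nets 21 − 3 = 18.
The reckless type gains 7 by deviating.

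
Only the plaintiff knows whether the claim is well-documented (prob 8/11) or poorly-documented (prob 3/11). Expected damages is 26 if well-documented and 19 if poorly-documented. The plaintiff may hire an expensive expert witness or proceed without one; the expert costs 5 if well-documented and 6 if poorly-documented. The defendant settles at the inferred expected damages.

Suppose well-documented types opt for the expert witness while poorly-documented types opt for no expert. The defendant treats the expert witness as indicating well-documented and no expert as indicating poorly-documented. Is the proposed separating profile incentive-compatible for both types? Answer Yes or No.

No

Under these beliefs, the expert witness earns settlement 26 and no expert earns settlement 19.
well-documented: the expert witness nets 26 − 5 = 21; no expert nets 19. well-documented prefers the expert witness.
poorly-documented: the expert witness nets 26 − 6 = 20; no expert nets 19. poorly-documented would deviate to the expert witness.
poorly-documented has a profitable deviation, so the profile is not an equilibrium.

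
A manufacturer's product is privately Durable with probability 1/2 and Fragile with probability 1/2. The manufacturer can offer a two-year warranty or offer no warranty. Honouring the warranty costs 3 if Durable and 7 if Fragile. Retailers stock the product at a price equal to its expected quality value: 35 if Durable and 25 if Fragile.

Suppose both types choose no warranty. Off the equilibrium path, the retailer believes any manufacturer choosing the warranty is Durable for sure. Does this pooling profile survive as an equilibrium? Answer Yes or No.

No

On path, the retailer holds the prior and pays 1/2·35 + 1/2·25 = 30. Off path (the warranty), believing Durable, it pays 35.
Durable: no warranty nets 30; the warranty nets 35 − 3 = 32. Durable would deviate.
Fragile: no warranty nets 30; the warranty nets 35 − 7 = 28. Fragile stays.
A type deviates, so pooling fails.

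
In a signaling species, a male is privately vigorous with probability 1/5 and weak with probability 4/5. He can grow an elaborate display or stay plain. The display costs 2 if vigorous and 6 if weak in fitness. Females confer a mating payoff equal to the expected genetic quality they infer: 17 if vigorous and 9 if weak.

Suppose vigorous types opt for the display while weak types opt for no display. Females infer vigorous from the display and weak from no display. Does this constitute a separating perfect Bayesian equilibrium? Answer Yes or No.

No

Under these beliefs, the display earns mating payoff 17 and no display earns mating payoff 9.
vigorous: the display nets 17 − 2 = 15; no display nets 9. vigorous prefers the display.
weak: the display nets 17 − 6 = 11; no display nets 9. weak would deviate to the display.
weak has a profitable deviation, so the profile is not an equilibrium.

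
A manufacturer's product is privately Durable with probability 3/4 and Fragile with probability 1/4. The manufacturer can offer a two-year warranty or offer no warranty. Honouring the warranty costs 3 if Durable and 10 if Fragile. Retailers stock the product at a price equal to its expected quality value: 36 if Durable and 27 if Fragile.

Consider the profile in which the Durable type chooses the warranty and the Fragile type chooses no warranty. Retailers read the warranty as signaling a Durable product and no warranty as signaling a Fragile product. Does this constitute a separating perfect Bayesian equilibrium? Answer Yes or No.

Yes

Under these beliefs, the warranty earns price 36 and no warranty earns price 27.
Durable: the warranty nets 36 − 3 = 33; no warranty nets 27. Durable prefers the warranty.
Fragile: the warranty nets 36 − 10 = 26; no warranty nets 27. Fragile prefers no warranty.
Neither type deviates, so the separating profile is an equilibrium.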